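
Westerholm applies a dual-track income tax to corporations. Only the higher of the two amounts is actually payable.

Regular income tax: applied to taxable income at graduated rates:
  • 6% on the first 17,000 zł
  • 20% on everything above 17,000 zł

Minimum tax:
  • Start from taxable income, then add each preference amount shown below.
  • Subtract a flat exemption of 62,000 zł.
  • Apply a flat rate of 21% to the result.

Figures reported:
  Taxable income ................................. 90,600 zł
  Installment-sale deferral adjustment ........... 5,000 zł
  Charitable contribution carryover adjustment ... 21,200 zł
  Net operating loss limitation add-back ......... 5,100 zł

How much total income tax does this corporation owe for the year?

Minimum tax:
  Adjusted income: 90,600 zł + 5,000 zł + 21,200 zł + 5,100 zł = 121,900 zł
  Less exemption 62,000 zł → base 59,900 zł
  59,900 zł × 21% = 12,579 zł

Regular income tax:
  17,000 zł × 6% = 1,020 zł
  73,600 zł × 20% = 14,720 zł
  → 15,740 zł

15,740 zł > 12,579 zł, so the regular income tax governs.

15,740 zł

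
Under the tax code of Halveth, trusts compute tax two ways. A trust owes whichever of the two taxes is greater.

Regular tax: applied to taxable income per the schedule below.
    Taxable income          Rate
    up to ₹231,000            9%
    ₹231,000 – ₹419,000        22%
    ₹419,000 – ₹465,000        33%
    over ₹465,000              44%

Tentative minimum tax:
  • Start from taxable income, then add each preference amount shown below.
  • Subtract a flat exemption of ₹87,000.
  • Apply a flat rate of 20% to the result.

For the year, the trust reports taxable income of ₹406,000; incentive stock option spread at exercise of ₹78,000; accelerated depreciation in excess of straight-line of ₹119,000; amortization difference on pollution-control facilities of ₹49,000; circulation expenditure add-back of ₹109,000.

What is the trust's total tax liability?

Tentative minimum tax:
  Adjusted income: ₹406,000 + ₹78,000 + ₹119,000 + ₹49,000 + ₹109,000 = ₹761,000
  Less exemption ₹87,000 → base ₹674,000
  ₹674,000 × 20% = ₹134,800

Regular tax:
  ₹231,000 × 9% = ₹20,790
  ₹175,000 × 22% = ₹38,500
  → ₹59,290

₹134,800 > ₹59,290, so the tentative minimum tax is the binding amount.

₹134,800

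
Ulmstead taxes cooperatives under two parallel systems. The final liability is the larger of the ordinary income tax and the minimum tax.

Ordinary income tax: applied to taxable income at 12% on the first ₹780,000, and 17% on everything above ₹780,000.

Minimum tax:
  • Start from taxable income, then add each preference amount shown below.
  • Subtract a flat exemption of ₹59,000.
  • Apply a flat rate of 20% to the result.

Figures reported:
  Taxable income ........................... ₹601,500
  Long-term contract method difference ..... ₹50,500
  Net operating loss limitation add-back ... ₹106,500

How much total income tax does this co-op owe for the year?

₹139,900

Ordinary income tax:
  ₹601,500 × 12% = ₹72,180

Minimum tax:
  Adjusted income: ₹601,500 + ₹50,500 + ₹106,500 = ₹758,500
  Less exemption ₹59,000 → base ₹699,500
  ₹699,500 × 20% = ₹139,900

₹139,900 > ₹72,180, so the minimum tax is the binding amount.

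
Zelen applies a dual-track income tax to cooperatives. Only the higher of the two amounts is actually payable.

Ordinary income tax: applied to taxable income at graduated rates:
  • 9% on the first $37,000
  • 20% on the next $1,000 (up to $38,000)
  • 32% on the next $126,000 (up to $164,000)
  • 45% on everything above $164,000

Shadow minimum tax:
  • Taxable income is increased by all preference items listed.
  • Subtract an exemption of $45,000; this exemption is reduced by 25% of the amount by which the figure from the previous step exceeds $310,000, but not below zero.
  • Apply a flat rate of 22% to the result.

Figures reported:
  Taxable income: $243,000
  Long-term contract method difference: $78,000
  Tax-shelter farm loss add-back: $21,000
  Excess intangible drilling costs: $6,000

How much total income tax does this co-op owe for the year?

Shadow minimum tax:
  Adjusted income: $243,000 + $78,000 + $21,000 + $6,000 = $348,000
  Exemption: $45,000 − 25% × ($348,000 − $310,000) = $45,000 − $9,500 = $35,500
  Base: $348,000 − $35,500 = $312,500
  $312,500 × 22% = $68,750

Ordinary income tax:
  $37,000 × 9% = $3,330
  $1,000 × 20% = $200
  $126,000 × 32% = $40,320
  $79,000 × 45% = $35,550
  → $79,400

$79,400 > $68,750, so the ordinary income tax governs.

$79,400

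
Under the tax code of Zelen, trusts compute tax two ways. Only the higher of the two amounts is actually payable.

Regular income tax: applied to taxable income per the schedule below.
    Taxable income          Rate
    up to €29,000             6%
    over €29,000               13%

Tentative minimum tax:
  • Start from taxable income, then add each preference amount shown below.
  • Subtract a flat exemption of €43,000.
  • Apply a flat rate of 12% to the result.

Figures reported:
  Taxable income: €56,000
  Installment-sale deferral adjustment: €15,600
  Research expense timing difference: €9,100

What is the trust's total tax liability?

Tentative minimum tax:
  Adjusted income: €56,000 + €15,600 + €9,100 = €80,700
  Less exemption €43,000 → base €37,700
  €37,700 × 12% = €4,524

Regular income tax:
  €29,000 × 6% = €1,740
  €27,000 × 13% = €3,510
  → €5,250

€5,250 > €4,524, so the regular income tax governs.

€5,250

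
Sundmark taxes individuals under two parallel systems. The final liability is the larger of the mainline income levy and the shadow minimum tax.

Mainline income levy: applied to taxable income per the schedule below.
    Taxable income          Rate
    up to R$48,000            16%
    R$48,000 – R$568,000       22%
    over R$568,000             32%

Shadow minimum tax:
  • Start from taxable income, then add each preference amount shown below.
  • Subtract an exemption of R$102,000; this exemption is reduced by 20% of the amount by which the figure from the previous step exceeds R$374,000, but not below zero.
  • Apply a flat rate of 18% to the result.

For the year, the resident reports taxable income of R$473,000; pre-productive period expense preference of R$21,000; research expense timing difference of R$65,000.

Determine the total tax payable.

R$101,180

Mainline income levy:
  R$48,000 × 16% = R$7,680
  R$425,000 × 22% = R$93,500
  → R$101,180

Shadow minimum tax:
  Adjusted income: R$473,000 + R$21,000 + R$65,000 = R$559,000
  Exemption: R$102,000 − 20% × (R$559,000 − R$374,000) = R$102,000 − R$37,000 = R$65,000
  Base: R$559,000 − R$65,000 = R$494,000
  R$494,000 × 18% = R$88,920

R$101,180 > R$88,920, so the mainline income levy governs.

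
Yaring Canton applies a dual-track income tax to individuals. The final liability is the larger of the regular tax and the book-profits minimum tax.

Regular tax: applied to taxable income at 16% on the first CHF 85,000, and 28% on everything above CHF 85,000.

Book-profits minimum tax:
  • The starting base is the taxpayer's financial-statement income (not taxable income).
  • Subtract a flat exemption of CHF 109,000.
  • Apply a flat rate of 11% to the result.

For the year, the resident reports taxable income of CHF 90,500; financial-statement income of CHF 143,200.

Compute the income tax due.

Regular tax:
  CHF 85,000 × 16% = CHF 13,600
  CHF 5,500 × 28% = CHF 1,540
  → CHF 15,140

Book-profits minimum tax:
  Base (financial-statement income): CHF 143,200
  Less exemption CHF 109,000 → base CHF 34,200
  CHF 34,200 × 11% = CHF 3,762

CHF 15,140 > CHF 3,762, so the regular tax governs.

CHF 15,140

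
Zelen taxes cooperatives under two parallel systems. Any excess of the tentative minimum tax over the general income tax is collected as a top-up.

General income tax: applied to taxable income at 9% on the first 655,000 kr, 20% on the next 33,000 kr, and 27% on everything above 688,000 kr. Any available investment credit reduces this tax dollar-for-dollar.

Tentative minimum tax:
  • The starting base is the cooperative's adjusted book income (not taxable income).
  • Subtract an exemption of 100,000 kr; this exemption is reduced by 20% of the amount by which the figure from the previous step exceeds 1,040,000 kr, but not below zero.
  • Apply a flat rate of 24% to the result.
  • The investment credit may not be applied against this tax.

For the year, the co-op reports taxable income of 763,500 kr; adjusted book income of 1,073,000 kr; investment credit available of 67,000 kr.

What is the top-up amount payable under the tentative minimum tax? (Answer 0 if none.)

General income tax:
  655,000 kr × 9% = 58,950 kr
  33,000 kr × 20% = 6,600 kr
  75,500 kr × 27% = 20,385 kr
  → 85,935 kr
  Less investment credit 67,000 kr → 18,935 kr

Tentative minimum tax:
  Base (adjusted book income): 1,073,000 kr
  Exemption: 100,000 kr − 20% × (1,073,000 kr − 1,040,000 kr) = 100,000 kr − 6,600 kr = 93,400 kr
  Base: 1,073,000 kr − 93,400 kr = 979,600 kr
  979,600 kr × 24% = 235,104 kr

Excess of tentative minimum tax over general income tax: 235,104 kr − 18,935 kr = 216,169 kr.

216,169 kr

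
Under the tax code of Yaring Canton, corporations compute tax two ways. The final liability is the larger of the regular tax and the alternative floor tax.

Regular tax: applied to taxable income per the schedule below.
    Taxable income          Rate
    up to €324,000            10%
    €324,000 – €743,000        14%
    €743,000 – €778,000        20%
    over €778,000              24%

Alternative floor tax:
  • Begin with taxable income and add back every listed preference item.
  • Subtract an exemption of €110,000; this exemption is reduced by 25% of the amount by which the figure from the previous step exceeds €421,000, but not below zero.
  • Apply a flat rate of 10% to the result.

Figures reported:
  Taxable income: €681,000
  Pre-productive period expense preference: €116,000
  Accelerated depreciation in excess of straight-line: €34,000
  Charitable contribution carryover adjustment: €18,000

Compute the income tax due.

€84,600

Regular tax:
  €324,000 × 10% = €32,400
  €357,000 × 14% = €49,980
  → €82,380

Alternative floor tax:
  Adjusted income: €681,000 + €116,000 + €34,000 + €18,000 = €849,000
  Exemption: €110,000 − 25% × (€849,000 − €421,000) = €110,000 − €107,000 = €3,000
  Base: €849,000 − €3,000 = €846,000
  €846,000 × 10% = €84,600

€84,600 > €82,380, so the alternative floor tax is the binding amount.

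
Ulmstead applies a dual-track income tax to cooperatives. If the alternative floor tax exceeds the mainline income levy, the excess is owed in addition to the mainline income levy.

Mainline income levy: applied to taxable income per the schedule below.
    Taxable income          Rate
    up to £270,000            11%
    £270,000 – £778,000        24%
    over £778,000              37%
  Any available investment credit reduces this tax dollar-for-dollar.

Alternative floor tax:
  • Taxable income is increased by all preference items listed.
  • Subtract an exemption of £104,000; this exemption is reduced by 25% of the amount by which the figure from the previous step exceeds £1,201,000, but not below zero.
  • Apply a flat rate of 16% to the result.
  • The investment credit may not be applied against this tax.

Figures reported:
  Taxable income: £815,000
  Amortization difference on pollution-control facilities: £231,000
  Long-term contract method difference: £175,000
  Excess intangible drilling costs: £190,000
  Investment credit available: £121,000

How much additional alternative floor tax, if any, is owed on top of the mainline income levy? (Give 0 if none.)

Mainline income levy:
  £270,000 × 11% = £29,700
  £508,000 × 24% = £121,920
  £37,000 × 37% = £13,690
  → £165,310
  Less investment credit £121,000 → £44,310

Alternative floor tax:
  Adjusted income: £815,000 + £231,000 + £175,000 + £190,000 = £1,411,000
  Exemption: £104,000 − 25% × (£1,411,000 − £1,201,000) = £104,000 − £52,500 = £51,500
  Base: £1,411,000 − £51,500 = £1,359,500
  £1,359,500 × 16% = £217,520

Excess of alternative floor tax over mainline income levy: £217,520 − £44,310 = £173,210.

£173,210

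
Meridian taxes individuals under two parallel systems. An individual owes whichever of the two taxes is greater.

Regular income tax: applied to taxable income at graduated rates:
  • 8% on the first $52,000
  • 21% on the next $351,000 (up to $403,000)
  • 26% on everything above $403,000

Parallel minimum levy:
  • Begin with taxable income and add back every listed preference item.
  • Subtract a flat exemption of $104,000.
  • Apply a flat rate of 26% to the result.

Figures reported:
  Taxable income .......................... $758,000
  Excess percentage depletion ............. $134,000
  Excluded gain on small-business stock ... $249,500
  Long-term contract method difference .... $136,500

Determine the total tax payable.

Parallel minimum levy:
  Adjusted income: $758,000 + $134,000 + $249,500 + $136,500 = $1,278,000
  Less exemption $104,000 → base $1,174,000
  $1,174,000 × 26% = $305,240

Regular income tax:
  $52,000 × 8% = $4,160
  $351,000 × 21% = $73,710
  $355,000 × 26% = $92,300
  → $170,170

$305,240 > $170,170, so the parallel minimum levy is the binding amount.

$305,240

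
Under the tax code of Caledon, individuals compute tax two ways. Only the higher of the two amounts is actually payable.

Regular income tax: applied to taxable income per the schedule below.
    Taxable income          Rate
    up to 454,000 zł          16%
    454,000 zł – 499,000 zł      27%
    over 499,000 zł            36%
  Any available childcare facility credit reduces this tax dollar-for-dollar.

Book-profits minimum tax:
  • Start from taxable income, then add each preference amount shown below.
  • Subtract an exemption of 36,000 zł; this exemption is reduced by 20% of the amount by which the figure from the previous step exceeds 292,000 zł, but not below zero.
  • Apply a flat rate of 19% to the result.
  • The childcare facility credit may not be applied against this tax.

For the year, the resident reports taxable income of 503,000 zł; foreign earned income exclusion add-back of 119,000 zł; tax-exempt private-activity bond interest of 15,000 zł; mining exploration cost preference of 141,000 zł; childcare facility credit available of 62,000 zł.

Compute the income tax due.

147,820 zł

Book-profits minimum tax:
  Adjusted income: 503,000 zł + 119,000 zł + 15,000 zł + 141,000 zł = 778,000 zł
  Exemption: 20% × (778,000 zł − 292,000 zł) = 97,200 zł ≥ 36,000 zł, so the exemption is fully phased out
  Base: 778,000 zł − 0 zł = 778,000 zł
  778,000 zł × 19% = 147,820 zł

Regular income tax:
  454,000 zł × 16% = 72,640 zł
  45,000 zł × 27% = 12,150 zł
  4,000 zł × 36% = 1,440 zł
  → 86,230 zł
  Less childcare facility credit 62,000 zł → 24,230 zł

147,820 zł > 24,230 zł, so the book-profits minimum tax is the binding amount.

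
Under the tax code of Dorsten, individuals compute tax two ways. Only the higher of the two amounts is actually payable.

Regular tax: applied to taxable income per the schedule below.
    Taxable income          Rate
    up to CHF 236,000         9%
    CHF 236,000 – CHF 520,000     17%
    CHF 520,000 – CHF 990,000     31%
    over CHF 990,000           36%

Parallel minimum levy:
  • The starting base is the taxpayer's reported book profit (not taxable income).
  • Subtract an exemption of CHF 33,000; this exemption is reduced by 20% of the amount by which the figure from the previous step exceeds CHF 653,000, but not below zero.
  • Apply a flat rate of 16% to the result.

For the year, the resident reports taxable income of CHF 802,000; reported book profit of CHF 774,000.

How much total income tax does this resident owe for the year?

CHF 156,940

Parallel minimum levy:
  Base (reported book profit): CHF 774,000
  Exemption: CHF 33,000 − 20% × (CHF 774,000 − CHF 653,000) = CHF 33,000 − CHF 24,200 = CHF 8,800
  Base: CHF 774,000 − CHF 8,800 = CHF 765,200
  CHF 765,200 × 16% = CHF 122,432

Regular tax:
  CHF 236,000 × 9% = CHF 21,240
  CHF 284,000 × 17% = CHF 48,280
  CHF 282,000 × 31% = CHF 87,420
  → CHF 156,940

CHF 156,940 > CHF 122,432, so the regular tax governs.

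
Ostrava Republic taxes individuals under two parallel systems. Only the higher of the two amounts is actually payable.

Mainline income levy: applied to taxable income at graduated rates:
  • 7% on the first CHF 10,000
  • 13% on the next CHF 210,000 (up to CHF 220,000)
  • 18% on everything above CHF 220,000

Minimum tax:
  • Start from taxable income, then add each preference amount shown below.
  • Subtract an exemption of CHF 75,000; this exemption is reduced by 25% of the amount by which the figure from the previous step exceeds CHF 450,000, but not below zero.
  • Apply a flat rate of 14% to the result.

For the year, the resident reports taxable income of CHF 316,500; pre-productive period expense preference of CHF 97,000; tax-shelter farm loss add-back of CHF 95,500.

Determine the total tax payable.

Minimum tax:
  Adjusted income: CHF 316,500 + CHF 97,000 + CHF 95,500 = CHF 509,000
  Exemption: CHF 75,000 − 25% × (CHF 509,000 − CHF 450,000) = CHF 75,000 − CHF 14,750 = CHF 60,250
  Base: CHF 509,000 − CHF 60,250 = CHF 448,750
  CHF 448,750 × 14% = CHF 62,825

Mainline income levy:
  CHF 10,000 × 7% = CHF 700
  CHF 210,000 × 13% = CHF 27,300
  CHF 96,500 × 18% = CHF 17,370
  → CHF 45,370

CHF 62,825 > CHF 45,370, so the minimum tax is the binding amount.

CHF 62,825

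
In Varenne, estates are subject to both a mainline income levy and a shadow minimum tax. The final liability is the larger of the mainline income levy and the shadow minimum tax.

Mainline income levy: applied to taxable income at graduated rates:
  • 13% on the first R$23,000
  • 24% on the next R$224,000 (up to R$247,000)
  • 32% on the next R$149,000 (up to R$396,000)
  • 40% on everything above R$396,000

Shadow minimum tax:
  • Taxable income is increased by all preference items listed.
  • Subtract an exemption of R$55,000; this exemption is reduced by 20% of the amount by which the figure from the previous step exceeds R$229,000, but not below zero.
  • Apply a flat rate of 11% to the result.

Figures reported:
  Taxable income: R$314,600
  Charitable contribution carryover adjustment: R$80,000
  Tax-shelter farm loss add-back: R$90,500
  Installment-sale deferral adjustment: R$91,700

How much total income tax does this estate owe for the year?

Mainline income levy:
  R$23,000 × 13% = R$2,990
  R$224,000 × 24% = R$53,760
  R$67,600 × 32% = R$21,632
  → R$78,382

Shadow minimum tax:
  Adjusted income: R$314,600 + R$80,000 + R$90,500 + R$91,700 = R$576,800
  Exemption: 20% × (R$576,800 − R$229,000) = R$69,560 ≥ R$55,000, so the exemption is fully phased out
  Base: R$576,800 − R$0 = R$576,800
  R$576,800 × 11% = R$63,448

R$78,382 > R$63,448, so the mainline income levy governs.

R$78,382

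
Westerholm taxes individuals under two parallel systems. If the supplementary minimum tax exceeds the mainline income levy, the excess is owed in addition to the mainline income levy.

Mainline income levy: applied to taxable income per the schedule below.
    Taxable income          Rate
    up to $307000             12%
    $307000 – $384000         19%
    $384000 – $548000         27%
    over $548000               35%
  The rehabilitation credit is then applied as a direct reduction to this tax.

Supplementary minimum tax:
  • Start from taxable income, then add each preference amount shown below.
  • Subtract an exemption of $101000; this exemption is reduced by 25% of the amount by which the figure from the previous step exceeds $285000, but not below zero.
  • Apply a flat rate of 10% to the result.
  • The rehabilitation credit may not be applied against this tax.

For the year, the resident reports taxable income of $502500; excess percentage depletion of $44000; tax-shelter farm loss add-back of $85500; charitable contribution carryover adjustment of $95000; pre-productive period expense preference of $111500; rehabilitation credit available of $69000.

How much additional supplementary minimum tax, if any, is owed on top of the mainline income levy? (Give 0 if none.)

$69385

Supplementary minimum tax:
  Adjusted income: $502500 + $44000 + $85500 + $95000 + $111500 = $838500
  Exemption: 25% × ($838500 − $285000) = $138375 ≥ $101000, so the exemption is fully phased out
  Base: $838500 − $0 = $838500
  $838500 × 10% = $83850

Mainline income levy:
  $307000 × 12% = $36840
  $77000 × 19% = $14630
  $118500 × 27% = $31995
  → $83465
  Less rehabilitation credit $69000 → $14465

Excess of supplementary minimum tax over mainline income levy: $83850 − $14465 = $69385.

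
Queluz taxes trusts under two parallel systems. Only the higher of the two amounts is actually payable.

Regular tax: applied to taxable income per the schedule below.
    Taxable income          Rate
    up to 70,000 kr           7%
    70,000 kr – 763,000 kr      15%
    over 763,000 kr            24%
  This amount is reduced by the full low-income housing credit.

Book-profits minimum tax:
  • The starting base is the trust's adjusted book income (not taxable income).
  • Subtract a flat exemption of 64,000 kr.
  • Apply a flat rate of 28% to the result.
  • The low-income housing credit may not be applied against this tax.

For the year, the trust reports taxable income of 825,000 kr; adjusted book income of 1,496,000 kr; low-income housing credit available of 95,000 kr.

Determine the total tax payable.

Regular tax:
  70,000 kr × 7% = 4,900 kr
  693,000 kr × 15% = 103,950 kr
  62,000 kr × 24% = 14,880 kr
  → 123,730 kr
  Less low-income housing credit 95,000 kr → 28,730 kr

Book-profits minimum tax:
  Base (adjusted book income): 1,496,000 kr
  Less exemption 64,000 kr → base 1,432,000 kr
  1,432,000 kr × 28% = 400,960 kr

400,960 kr > 28,730 kr, so the book-profits minimum tax is the binding amount.

400,960 kr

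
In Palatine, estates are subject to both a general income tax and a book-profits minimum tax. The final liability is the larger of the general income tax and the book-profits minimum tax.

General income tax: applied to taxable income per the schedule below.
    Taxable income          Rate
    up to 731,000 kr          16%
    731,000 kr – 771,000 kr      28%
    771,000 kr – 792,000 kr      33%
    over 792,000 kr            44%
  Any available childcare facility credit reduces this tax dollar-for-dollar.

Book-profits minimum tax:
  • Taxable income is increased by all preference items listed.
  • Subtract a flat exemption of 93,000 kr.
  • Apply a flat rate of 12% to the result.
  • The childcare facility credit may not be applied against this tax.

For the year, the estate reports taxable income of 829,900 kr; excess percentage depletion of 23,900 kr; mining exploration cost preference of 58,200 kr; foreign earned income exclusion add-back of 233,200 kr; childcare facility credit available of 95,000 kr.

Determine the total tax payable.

126,264 kr

Book-profits minimum tax:
  Adjusted income: 829,900 kr + 23,900 kr + 58,200 kr + 233,200 kr = 1,145,200 kr
  Less exemption 93,000 kr → base 1,052,200 kr
  1,052,200 kr × 12% = 126,264 kr

General income tax:
  731,000 kr × 16% = 116,960 kr
  40,000 kr × 28% = 11,200 kr
  21,000 kr × 33% = 6,930 kr
  37,900 kr × 44% = 16,676 kr
  → 151,766 kr
  Less childcare facility credit 95,000 kr → 56,766 kr

126,264 kr > 56,766 kr, so the book-profits minimum tax is the binding amount.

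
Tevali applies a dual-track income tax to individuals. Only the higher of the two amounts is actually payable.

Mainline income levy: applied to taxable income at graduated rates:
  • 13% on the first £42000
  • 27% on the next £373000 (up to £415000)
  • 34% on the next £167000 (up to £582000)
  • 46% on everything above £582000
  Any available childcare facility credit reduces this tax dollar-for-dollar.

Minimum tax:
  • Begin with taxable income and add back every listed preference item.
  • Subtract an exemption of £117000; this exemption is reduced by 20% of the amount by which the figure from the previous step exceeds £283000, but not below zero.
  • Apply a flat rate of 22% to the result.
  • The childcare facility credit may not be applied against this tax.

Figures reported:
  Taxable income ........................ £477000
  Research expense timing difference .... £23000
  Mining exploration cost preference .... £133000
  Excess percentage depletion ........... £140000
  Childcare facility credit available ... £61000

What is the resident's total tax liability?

£165880

Mainline income levy:
  £42000 × 13% = £5460
  £373000 × 27% = £100710
  £62000 × 34% = £21080
  → £127250
  Less childcare facility credit £61000 → £66250

Minimum tax:
  Adjusted income: £477000 + £23000 + £133000 + £140000 = £773000
  Exemption: £117000 − 20% × (£773000 − £283000) = £117000 − £98000 = £19000
  Base: £773000 − £19000 = £754000
  £754000 × 22% = £165880

£165880 > £66250, so the minimum tax is the binding amount.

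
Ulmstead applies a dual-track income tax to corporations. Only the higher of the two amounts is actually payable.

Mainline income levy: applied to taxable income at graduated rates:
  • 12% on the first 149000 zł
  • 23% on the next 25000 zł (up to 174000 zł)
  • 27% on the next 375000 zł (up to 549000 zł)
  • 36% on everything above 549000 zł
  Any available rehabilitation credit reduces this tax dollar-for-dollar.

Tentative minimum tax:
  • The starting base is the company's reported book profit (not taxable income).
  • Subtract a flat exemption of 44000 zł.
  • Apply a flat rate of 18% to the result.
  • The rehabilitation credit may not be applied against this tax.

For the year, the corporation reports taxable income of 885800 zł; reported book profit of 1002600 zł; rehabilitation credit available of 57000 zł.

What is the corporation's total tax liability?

Mainline income levy:
  149000 zł × 12% = 17880 zł
  25000 zł × 23% = 5750 zł
  375000 zł × 27% = 101250 zł
  336800 zł × 36% = 121248 zł
  → 246128 zł
  Less rehabilitation credit 57000 zł → 189128 zł

Tentative minimum tax:
  Base (reported book profit): 1002600 zł
  Less exemption 44000 zł → base 958600 zł
  958600 zł × 18% = 172548 zł

189128 zł > 172548 zł, so the mainline income levy governs.

189128 zł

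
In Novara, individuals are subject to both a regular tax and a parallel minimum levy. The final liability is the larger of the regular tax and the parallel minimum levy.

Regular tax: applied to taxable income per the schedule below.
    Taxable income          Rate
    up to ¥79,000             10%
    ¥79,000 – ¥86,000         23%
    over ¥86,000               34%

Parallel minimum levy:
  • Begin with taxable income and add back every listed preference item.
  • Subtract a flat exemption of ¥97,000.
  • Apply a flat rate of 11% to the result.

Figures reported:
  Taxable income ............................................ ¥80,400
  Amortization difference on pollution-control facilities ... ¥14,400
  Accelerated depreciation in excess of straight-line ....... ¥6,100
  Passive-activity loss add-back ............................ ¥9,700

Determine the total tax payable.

¥8,222

Regular tax:
  ¥79,000 × 10% = ¥7,900
  ¥1,400 × 23% = ¥322
  → ¥8,222

Parallel minimum levy:
  Adjusted income: ¥80,400 + ¥14,400 + ¥6,100 + ¥9,700 = ¥110,600
  Less exemption ¥97,000 → base ¥13,600
  ¥13,600 × 11% = ¥1,496

¥8,222 > ¥1,496, so the regular tax governs.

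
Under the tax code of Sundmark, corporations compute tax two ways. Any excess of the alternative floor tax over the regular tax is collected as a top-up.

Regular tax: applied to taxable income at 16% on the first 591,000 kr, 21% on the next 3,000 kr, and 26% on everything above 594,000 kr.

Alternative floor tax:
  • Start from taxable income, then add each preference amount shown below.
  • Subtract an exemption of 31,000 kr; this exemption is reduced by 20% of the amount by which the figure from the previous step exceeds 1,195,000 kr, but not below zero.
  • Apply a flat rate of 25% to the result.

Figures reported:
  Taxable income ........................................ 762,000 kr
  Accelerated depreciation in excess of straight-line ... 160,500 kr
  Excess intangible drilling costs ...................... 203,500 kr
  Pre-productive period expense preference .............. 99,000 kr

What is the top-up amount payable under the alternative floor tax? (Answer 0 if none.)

Alternative floor tax:
  Adjusted income: 762,000 kr + 160,500 kr + 203,500 kr + 99,000 kr = 1,225,000 kr
  Exemption: 31,000 kr − 20% × (1,225,000 kr − 1,195,000 kr) = 31,000 kr − 6,000 kr = 25,000 kr
  Base: 1,225,000 kr − 25,000 kr = 1,200,000 kr
  1,200,000 kr × 25% = 300,000 kr

Regular tax:
  591,000 kr × 16% = 94,560 kr
  3,000 kr × 21% = 630 kr
  168,000 kr × 26% = 43,680 kr
  → 138,870 kr

Excess of alternative floor tax over regular tax: 300,000 kr − 138,870 kr = 161,130 kr.

161,130 kr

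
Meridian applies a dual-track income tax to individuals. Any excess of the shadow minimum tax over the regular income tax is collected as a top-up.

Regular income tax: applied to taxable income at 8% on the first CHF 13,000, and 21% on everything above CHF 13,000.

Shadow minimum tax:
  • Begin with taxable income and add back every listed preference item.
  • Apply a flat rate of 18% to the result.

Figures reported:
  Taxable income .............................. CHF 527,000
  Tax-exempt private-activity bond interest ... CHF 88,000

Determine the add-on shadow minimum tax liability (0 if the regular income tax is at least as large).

CHF 1,720

Regular income tax:
  CHF 13,000 × 8% = CHF 1,040
  CHF 514,000 × 21% = CHF 107,940
  → CHF 108,980

Shadow minimum tax:
  Adjusted income: CHF 527,000 + CHF 88,000 = CHF 615,000
  CHF 615,000 × 18% = CHF 110,700

Excess of shadow minimum tax over regular income tax: CHF 110,700 − CHF 108,980 = CHF 1,720.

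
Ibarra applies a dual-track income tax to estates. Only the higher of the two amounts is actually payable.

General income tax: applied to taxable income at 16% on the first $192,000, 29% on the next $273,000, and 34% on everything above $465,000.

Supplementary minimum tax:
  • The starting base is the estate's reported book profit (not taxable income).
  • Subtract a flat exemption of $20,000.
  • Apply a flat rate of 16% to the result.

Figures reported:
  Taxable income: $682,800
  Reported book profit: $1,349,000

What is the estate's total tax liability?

General income tax:
  $192,000 × 16% = $30,720
  $273,000 × 29% = $79,170
  $217,800 × 34% = $74,052
  → $183,942

Supplementary minimum tax:
  Base (reported book profit): $1,349,000
  Less exemption $20,000 → base $1,329,000
  $1,329,000 × 16% = $212,640

$212,640 > $183,942, so the supplementary minimum tax is the binding amount.

$212,640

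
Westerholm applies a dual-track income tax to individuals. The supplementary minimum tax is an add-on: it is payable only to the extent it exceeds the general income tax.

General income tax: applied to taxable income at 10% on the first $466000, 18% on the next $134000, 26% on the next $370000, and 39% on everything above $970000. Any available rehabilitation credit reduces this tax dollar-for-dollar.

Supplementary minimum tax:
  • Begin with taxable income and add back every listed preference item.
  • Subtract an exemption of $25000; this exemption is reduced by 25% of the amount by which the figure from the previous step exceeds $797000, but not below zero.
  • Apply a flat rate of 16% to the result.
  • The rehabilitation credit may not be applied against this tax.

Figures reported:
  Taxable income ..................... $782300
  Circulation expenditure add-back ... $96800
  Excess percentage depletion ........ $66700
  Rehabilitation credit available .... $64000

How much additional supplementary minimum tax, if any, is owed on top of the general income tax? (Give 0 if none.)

$97210

Supplementary minimum tax:
  Adjusted income: $782300 + $96800 + $66700 = $945800
  Exemption: 25% × ($945800 − $797000) = $37200 ≥ $25000, so the exemption is fully phased out
  Base: $945800 − $0 = $945800
  $945800 × 16% = $151328

General income tax:
  $466000 × 10% = $46600
  $134000 × 18% = $24120
  $182300 × 26% = $47398
  → $118118
  Less rehabilitation credit $64000 → $54118

Excess of supplementary minimum tax over general income tax: $151328 − $54118 = $97210.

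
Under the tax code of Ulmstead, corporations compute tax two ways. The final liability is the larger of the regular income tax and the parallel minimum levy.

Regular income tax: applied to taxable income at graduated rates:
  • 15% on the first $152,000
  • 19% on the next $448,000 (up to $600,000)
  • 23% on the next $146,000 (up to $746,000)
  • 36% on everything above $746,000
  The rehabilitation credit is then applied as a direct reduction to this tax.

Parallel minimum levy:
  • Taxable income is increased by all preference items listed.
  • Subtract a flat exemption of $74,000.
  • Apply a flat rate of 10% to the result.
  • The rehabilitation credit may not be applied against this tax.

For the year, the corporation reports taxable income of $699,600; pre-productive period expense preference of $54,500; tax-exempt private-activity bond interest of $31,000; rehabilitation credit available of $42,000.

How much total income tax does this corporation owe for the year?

$88,828

Parallel minimum levy:
  Adjusted income: $699,600 + $54,500 + $31,000 = $785,100
  Less exemption $74,000 → base $711,100
  $711,100 × 10% = $71,110

Regular income tax:
  $152,000 × 15% = $22,800
  $448,000 × 19% = $85,120
  $99,600 × 23% = $22,908
  → $130,828
  Less rehabilitation credit $42,000 → $88,828

$88,828 > $71,110, so the regular income tax governs.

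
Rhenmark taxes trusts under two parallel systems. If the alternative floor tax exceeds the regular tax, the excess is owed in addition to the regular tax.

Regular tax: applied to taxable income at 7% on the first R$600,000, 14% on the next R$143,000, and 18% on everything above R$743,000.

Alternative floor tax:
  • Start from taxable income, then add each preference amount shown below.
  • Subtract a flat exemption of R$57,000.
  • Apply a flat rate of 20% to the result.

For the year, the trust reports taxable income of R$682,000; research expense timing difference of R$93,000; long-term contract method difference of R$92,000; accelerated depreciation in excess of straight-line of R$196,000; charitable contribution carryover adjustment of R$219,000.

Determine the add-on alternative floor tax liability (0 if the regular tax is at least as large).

Regular tax:
  R$600,000 × 7% = R$42,000
  R$82,000 × 14% = R$11,480
  → R$53,480

Alternative floor tax:
  Adjusted income: R$682,000 + R$93,000 + R$92,000 + R$196,000 + R$219,000 = R$1,282,000
  Less exemption R$57,000 → base R$1,225,000
  R$1,225,000 × 20% = R$245,000

Excess of alternative floor tax over regular tax: R$245,000 − R$53,480 = R$191,520.

R$191,520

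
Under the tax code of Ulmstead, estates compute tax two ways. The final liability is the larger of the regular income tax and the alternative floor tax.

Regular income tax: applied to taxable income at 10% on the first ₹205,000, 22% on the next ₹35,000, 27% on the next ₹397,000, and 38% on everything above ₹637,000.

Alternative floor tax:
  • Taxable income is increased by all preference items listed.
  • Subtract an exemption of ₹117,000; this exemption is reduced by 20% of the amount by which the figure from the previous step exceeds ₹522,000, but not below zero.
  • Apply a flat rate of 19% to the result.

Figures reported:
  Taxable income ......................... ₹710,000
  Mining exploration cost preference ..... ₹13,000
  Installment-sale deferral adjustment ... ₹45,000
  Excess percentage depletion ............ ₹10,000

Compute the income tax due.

Alternative floor tax:
  Adjusted income: ₹710,000 + ₹13,000 + ₹45,000 + ₹10,000 = ₹778,000
  Exemption: ₹117,000 − 20% × (₹778,000 − ₹522,000) = ₹117,000 − ₹51,200 = ₹65,800
  Base: ₹778,000 − ₹65,800 = ₹712,200
  ₹712,200 × 19% = ₹135,318

Regular income tax:
  ₹205,000 × 10% = ₹20,500
  ₹35,000 × 22% = ₹7,700
  ₹397,000 × 27% = ₹107,190
  ₹73,000 × 38% = ₹27,740
  → ₹163,130

₹163,130 > ₹135,318, so the regular income tax governs.

₹163,130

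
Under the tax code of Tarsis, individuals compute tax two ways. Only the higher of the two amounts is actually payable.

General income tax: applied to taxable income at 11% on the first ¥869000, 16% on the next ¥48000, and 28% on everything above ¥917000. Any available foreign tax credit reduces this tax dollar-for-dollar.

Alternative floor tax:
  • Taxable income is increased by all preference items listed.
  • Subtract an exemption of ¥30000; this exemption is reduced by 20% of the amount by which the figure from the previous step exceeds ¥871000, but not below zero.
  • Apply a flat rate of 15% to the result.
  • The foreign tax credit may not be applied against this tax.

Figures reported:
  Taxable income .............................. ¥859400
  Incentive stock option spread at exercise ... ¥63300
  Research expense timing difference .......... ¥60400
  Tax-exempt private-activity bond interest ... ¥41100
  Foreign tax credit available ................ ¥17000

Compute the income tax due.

Alternative floor tax:
  Adjusted income: ¥859400 + ¥63300 + ¥60400 + ¥41100 = ¥1024200
  Exemption: 20% × (¥1024200 − ¥871000) = ¥30640 ≥ ¥30000, so the exemption is fully phased out
  Base: ¥1024200 − ¥0 = ¥1024200
  ¥1024200 × 15% = ¥153630

General income tax:
  ¥859400 × 11% = ¥94534
  Less foreign tax credit ¥17000 → ¥77534

¥153630 > ¥77534, so the alternative floor tax is the binding amount.

¥153630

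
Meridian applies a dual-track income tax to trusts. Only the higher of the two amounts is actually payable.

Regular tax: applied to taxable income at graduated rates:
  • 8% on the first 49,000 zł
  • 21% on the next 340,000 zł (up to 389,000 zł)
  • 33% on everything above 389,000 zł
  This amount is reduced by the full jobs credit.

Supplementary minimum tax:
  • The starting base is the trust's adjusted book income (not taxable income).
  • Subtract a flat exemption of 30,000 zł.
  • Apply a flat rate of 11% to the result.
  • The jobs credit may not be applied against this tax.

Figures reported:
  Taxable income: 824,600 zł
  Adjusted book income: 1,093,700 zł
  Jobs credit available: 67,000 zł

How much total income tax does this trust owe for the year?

152,068 zł

Supplementary minimum tax:
  Base (adjusted book income): 1,093,700 zł
  Less exemption 30,000 zł → base 1,063,700 zł
  1,063,700 zł × 11% = 117,007 zł

Regular tax:
  49,000 zł × 8% = 3,920 zł
  340,000 zł × 21% = 71,400 zł
  435,600 zł × 33% = 143,748 zł
  → 219,068 zł
  Less jobs credit 67,000 zł → 152,068 zł

152,068 zł > 117,007 zł, so the regular tax governs.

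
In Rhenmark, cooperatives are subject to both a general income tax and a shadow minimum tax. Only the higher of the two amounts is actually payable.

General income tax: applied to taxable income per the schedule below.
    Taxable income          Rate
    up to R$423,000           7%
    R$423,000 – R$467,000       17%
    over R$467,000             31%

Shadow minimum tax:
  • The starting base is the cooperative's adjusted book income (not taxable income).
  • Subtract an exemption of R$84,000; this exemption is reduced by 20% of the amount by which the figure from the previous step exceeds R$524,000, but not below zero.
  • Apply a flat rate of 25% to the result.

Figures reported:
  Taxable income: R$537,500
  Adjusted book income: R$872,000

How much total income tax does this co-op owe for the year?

R$214,400

General income tax:
  R$423,000 × 7% = R$29,610
  R$44,000 × 17% = R$7,480
  R$70,500 × 31% = R$21,855
  → R$58,945

Shadow minimum tax:
  Base (adjusted book income): R$872,000
  Exemption: R$84,000 − 20% × (R$872,000 − R$524,000) = R$84,000 − R$69,600 = R$14,400
  Base: R$872,000 − R$14,400 = R$857,600
  R$857,600 × 25% = R$214,400

R$214,400 > R$58,945, so the shadow minimum tax is the binding amount.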